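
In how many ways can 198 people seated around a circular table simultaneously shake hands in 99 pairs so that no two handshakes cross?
C_99 = 227508830794229349661819540395688853956041682601541047340

These noncrossing handshakes are counted by the Catalan number C_n = (1/(n + 1)) · C(2n, n). For n = 99: C_99 = (1/100) · C(198, 99) = 22750883079422934966181954039568885395604168260154104734000/100 = 227508830794229349661819540395688853956041682601541047340.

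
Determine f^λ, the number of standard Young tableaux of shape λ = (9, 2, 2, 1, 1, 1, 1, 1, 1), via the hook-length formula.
# SYT of shape (9, 2, 2, 1, 1, 1, 1, 1, 1) = 1369368

Hook-length formula: f^λ = n! / Π hook(c), product over all cells c of the Young diagram. For λ = (9, 2, 2, 1, 1, 1, 1, 1, 1), n = 19 boxes. Hook lengths by row (left-to-right, top-to-bottom): [17, 10, 7, 6, 5, 4, 3, 2, 1]; [9, 2]; [8, 1]; [6]; [5]; [4]; [3]; [2]; [1]. Product of hooks = 88833024000. So f^λ = 19! / 88833024000 = 121645100408832000 / 88833024000 = 1369368.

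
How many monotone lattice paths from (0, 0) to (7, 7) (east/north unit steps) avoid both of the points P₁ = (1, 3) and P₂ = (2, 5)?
Number of paths = 2403

Inclusion–exclusion. Total paths: C(14, 7) = 3432. Through P₁: C(4, 1)·C(10, 6) = 840. Through P₂: C(7, 2)·C(7, 5) = 441. Since P₁ is strictly southwest of P₂, a monotone path through both must visit P₁ then P₂; paths through both = C(4, 1)·C(3, 1)·C(7, 5) = 252. Avoid both = 3432 − 840 − 441 + 252 = 2403.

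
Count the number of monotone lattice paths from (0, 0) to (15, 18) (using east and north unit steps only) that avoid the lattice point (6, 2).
Number of paths = 979955020

Total paths from (0, 0) to (15, 18): C(33, 15) = 1037158320. Paths through (6, 2): (paths (0, 0) → (6, 2)) × (paths (6, 2) → (15, 18)) = C(8, 6) · C(25, 9) = 28 · 2042975 = 57203300. Avoidance count = 1037158320 − 57203300 = 979955020.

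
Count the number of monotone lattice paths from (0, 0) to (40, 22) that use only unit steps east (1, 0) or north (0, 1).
Number of paths = 34315056105966195

A monotone lattice path from (0, 0) to (40, 22) consists of 40 east steps and 22 north steps in some order, so it is determined by which 40 of the 62 steps are east. The count is C(62, 40) = 34315056105966195.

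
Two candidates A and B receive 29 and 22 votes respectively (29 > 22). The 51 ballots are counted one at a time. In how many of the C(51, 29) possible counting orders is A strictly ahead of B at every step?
Strict-lead orderings = 21422369201800

Total orderings of the 51 votes with 29 for A: C(51, 29) = 156077261327400. By the Bertrand ballot formula (Cycle Lemma / reflection principle), the number of orderings in which A is strictly ahead of B throughout is (p − q)/(p + q) · C(p + q, p) = (29 − 22)/(29 + 22) · 156077261327400 = 21422369201800.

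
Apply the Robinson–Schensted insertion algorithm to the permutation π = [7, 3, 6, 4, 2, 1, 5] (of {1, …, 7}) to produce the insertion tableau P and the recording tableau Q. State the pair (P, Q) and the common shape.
P = [1, 4, 5] / [2] / [3] / [6] / [7];  Q = [1, 3, 7] / [2] / [4] / [5] / [6];  common shape = (3, 1, 1, 1, 1)

Row-insert the values π_1, π_2, … into P one at a time, bumping the leftmost entry strictly greater than the inserted value down to the next row. The recording tableau Q records, in position (i, j), the step at which that cell was added to P.
  Insert 7 (step 1): P = [7];  Q = [1]
  Insert 3 (step 2): P = [3] / [7];  Q = [1] / [2]
  Insert 6 (step 3): P = [3, 6] / [7];  Q = [1, 3] / [2]
  Insert 4 (step 4): P = [3, 4] / [6] / [7];  Q = [1, 3] / [2] / [4]
  Insert 2 (step 5): P = [2, 4] / [3] / [6] / [7];  Q = [1, 3] / [2] / [4] / [5]
  Insert 1 (step 6): P = [1, 4] / [2] / [3] / [6] / [7];  Q = [1, 3] / [2] / [4] / [5] / [6]
  Insert 5 (step 7): P = [1, 4, 5] / [2] / [3] / [6] / [7];  Q = [1, 3, 7] / [2] / [4] / [5] / [6]
Final shape: (3, 1, 1, 1, 1).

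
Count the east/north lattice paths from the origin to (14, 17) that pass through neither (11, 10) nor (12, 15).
Number of paths = 131251221

Inclusion–exclusion. Total paths: C(31, 14) = 265182525. Through P₁: C(21, 11)·C(10, 3) = 42325920. Through P₂: C(27, 12)·C(4, 2) = 104303160. Since P₁ is strictly southwest of P₂, a monotone path through both must visit P₁ then P₂; paths through both = C(21, 11)·C(6, 1)·C(4, 2) = 12697776. Avoid both = 265182525 − 42325920 − 104303160 + 12697776 = 131251221.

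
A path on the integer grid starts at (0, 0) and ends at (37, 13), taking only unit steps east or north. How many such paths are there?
Number of paths = 354860518600

A monotone lattice path from (0, 0) to (37, 13) consists of 37 east steps and 13 north steps in some order, so it is determined by which 37 of the 50 steps are east. The count is C(50, 37) = 354860518600.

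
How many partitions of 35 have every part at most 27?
p(35, parts ≤ 27) = 14838

Use the recurrence p(n, m) = p(n, m−1) + p(n−m, m): either the largest part is < m (count p(n, m−1)) or the largest part is exactly m (remove one copy of m, count p(n−m, m)). With p(0, ·) = 1 this gives p(35, parts ≤ 27) = 14838. (By conjugating Young diagrams, this also counts partitions of 35 into at most 27 parts.)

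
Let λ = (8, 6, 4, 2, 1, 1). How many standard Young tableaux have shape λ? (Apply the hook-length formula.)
# SYT of shape (8, 6, 4, 2, 1, 1) = 3077082756

Hook-length formula: f^λ = n! / Π hook(c), product over all cells c of the Young diagram. For λ = (8, 6, 4, 2, 1, 1), n = 22 boxes. Hook lengths by row (left-to-right, top-to-bottom): [13, 10, 8, 7, 5, 4, 2, 1]; [10, 7, 5, 4, 2, 1]; [7, 4, 2, 1]; [4, 1]; [2]; [1]. Product of hooks = 365281280000. So f^λ = 22! / 365281280000 = 1124000727777607680000 / 365281280000 = 3077082756.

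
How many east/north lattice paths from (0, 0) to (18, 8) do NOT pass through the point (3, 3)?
Number of paths = 1252195

Total paths from (0, 0) to (18, 8): C(26, 18) = 1562275. Paths through (3, 3): (paths (0, 0) → (3, 3)) × (paths (3, 3) → (18, 8)) = C(6, 3) · C(20, 15) = 20 · 15504 = 310080. Avoidance count = 1562275 − 310080 = 1252195.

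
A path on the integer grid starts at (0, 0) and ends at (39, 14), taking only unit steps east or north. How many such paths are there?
Number of paths = 2403979904200

A monotone lattice path from (0, 0) to (39, 14) consists of 39 east steps and 14 north steps in some order, so it is determined by which 39 of the 53 steps are east. The count is C(53, 39) = 2403979904200.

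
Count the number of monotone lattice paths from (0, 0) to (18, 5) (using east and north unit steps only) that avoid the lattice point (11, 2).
Number of paths = 24289

Total paths from (0, 0) to (18, 5): C(23, 18) = 33649. Paths through (11, 2): (paths (0, 0) → (11, 2)) × (paths (11, 2) → (18, 5)) = C(13, 11) · C(10, 7) = 78 · 120 = 9360. Avoidance count = 33649 − 9360 = 24289.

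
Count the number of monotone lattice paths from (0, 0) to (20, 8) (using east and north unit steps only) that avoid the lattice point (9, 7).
Number of paths = 2970825

Total paths from (0, 0) to (20, 8): C(28, 20) = 3108105. Paths through (9, 7): (paths (0, 0) → (9, 7)) × (paths (9, 7) → (20, 8)) = C(16, 9) · C(12, 11) = 11440 · 12 = 137280. Avoidance count = 3108105 − 137280 = 2970825.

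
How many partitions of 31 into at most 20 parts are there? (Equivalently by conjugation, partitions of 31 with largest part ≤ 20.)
p(31, parts ≤ 20) = 6703

Use the recurrence p(n, m) = p(n, m−1) + p(n−m, m): either the largest part is < m (count p(n, m−1)) or the largest part is exactly m (remove one copy of m, count p(n−m, m)). With p(0, ·) = 1 this gives p(31, parts ≤ 20) = 6703. (By conjugating Young diagrams, this also counts partitions of 31 into at most 20 parts.)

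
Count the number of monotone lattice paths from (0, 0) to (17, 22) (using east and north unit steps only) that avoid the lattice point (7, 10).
Number of paths = 38445146402

Total paths from (0, 0) to (17, 22): C(39, 17) = 51021117810. Paths through (7, 10): (paths (0, 0) → (7, 10)) × (paths (7, 10) → (17, 22)) = C(17, 7) · C(22, 10) = 19448 · 646646 = 12575971408. Avoidance count = 51021117810 − 12575971408 = 38445146402.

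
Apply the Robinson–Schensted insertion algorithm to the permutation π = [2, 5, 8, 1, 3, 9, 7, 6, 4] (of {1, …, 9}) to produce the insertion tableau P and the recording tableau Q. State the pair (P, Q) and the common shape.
P = [1, 3, 4, 9] / [2, 5, 6] / [7] / [8];  Q = [1, 2, 3, 6] / [4, 5, 7] / [8] / [9];  common shape = (4, 3, 1, 1)

Row-insert the values π_1, π_2, … into P one at a time, bumping the leftmost entry strictly greater than the inserted value down to the next row. The recording tableau Q records, in position (i, j), the step at which that cell was added to P.
  Insert 2 (step 1): P = [2];  Q = [1]
  Insert 5 (step 2): P = [2, 5];  Q = [1, 2]
  Insert 8 (step 3): P = [2, 5, 8];  Q = [1, 2, 3]
  Insert 1 (step 4): P = [1, 5, 8] / [2];  Q = [1, 2, 3] / [4]
  Insert 3 (step 5): P = [1, 3, 8] / [2, 5];  Q = [1, 2, 3] / [4, 5]
  Insert 9 (step 6): P = [1, 3, 8, 9] / [2, 5];  Q = [1, 2, 3, 6] / [4, 5]
  Insert 7 (step 7): P = [1, 3, 7, 9] / [2, 5, 8];  Q = [1, 2, 3, 6] / [4, 5, 7]
  Insert 6 (step 8): P = [1, 3, 6, 9] / [2, 5, 7] / [8];  Q = [1, 2, 3, 6] / [4, 5, 7] / [8]
  Insert 4 (step 9): P = [1, 3, 4, 9] / [2, 5, 6] / [7] / [8];  Q = [1, 2, 3, 6] / [4, 5, 7] / [8] / [9]
Final shape: (4, 3, 1, 1).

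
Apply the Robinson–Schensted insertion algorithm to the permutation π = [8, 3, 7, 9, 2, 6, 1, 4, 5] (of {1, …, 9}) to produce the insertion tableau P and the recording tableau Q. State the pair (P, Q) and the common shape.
P = [1, 4, 5] / [2, 6, 9] / [3, 7] / [8];  Q = [1, 3, 4] / [2, 6, 9] / [5, 8] / [7];  common shape = (3, 3, 2, 1)

Row-insert the values π_1, π_2, … into P one at a time, bumping the leftmost entry strictly greater than the inserted value down to the next row. The recording tableau Q records, in position (i, j), the step at which that cell was added to P.
  Insert 8 (step 1): P = [8];  Q = [1]
  Insert 3 (step 2): P = [3] / [8];  Q = [1] / [2]
  Insert 7 (step 3): P = [3, 7] / [8];  Q = [1, 3] / [2]
  Insert 9 (step 4): P = [3, 7, 9] / [8];  Q = [1, 3, 4] / [2]
  Insert 2 (step 5): P = [2, 7, 9] / [3] / [8];  Q = [1, 3, 4] / [2] / [5]
  Insert 6 (step 6): P = [2, 6, 9] / [3, 7] / [8];  Q = [1, 3, 4] / [2, 6] / [5]
  Insert 1 (step 7): P = [1, 6, 9] / [2, 7] / [3] / [8];  Q = [1, 3, 4] / [2, 6] / [5] / [7]
  Insert 4 (step 8): P = [1, 4, 9] / [2, 6] / [3, 7] / [8];  Q = [1, 3, 4] / [2, 6] / [5, 8] / [7]
  Insert 5 (step 9): P = [1, 4, 5] / [2, 6, 9] / [3, 7] / [8];  Q = [1, 3, 4] / [2, 6, 9] / [5, 8] / [7]
Final shape: (3, 3, 2, 1).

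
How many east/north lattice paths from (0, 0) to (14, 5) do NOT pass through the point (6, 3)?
Number of paths = 7848

Total paths from (0, 0) to (14, 5): C(19, 14) = 11628. Paths through (6, 3): (paths (0, 0) → (6, 3)) × (paths (6, 3) → (14, 5)) = C(9, 6) · C(10, 8) = 84 · 45 = 3780. Avoidance count = 11628 − 3780 = 7848.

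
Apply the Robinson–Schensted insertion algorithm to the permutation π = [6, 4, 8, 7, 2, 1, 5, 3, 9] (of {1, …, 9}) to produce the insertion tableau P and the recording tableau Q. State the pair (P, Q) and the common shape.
P = [1, 3, 9] / [2, 5] / [4, 7] / [6, 8];  Q = [1, 3, 9] / [2, 4] / [5, 7] / [6, 8];  common shape = (3, 2, 2, 2)

Row-insert the values π_1, π_2, … into P one at a time, bumping the leftmost entry strictly greater than the inserted value down to the next row. The recording tableau Q records, in position (i, j), the step at which that cell was added to P.
  Insert 6 (step 1): P = [6];  Q = [1]
  Insert 4 (step 2): P = [4] / [6];  Q = [1] / [2]
  Insert 8 (step 3): P = [4, 8] / [6];  Q = [1, 3] / [2]
  Insert 7 (step 4): P = [4, 7] / [6, 8];  Q = [1, 3] / [2, 4]
  Insert 2 (step 5): P = [2, 7] / [4, 8] / [6];  Q = [1, 3] / [2, 4] / [5]
  Insert 1 (step 6): P = [1, 7] / [2, 8] / [4] / [6];  Q = [1, 3] / [2, 4] / [5] / [6]
  Insert 5 (step 7): P = [1, 5] / [2, 7] / [4, 8] / [6];  Q = [1, 3] / [2, 4] / [5, 7] / [6]
  Insert 3 (step 8): P = [1, 3] / [2, 5] / [4, 7] / [6, 8];  Q = [1, 3] / [2, 4] / [5, 7] / [6, 8]
  Insert 9 (step 9): P = [1, 3, 9] / [2, 5] / [4, 7] / [6, 8];  Q = [1, 3, 9] / [2, 4] / [5, 7] / [6, 8]
Final shape: (3, 2, 2, 2).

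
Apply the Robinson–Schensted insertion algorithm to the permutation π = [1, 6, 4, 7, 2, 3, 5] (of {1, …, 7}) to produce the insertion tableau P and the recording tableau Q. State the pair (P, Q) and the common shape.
P = [1, 2, 3, 5] / [4, 7] / [6];  Q = [1, 2, 4, 7] / [3, 6] / [5];  common shape = (4, 2, 1)

Row-insert the values π_1, π_2, … into P one at a time, bumping the leftmost entry strictly greater than the inserted value down to the next row. The recording tableau Q records, in position (i, j), the step at which that cell was added to P.
  Insert 1 (step 1): P = [1];  Q = [1]
  Insert 6 (step 2): P = [1, 6];  Q = [1, 2]
  Insert 4 (step 3): P = [1, 4] / [6];  Q = [1, 2] / [3]
  Insert 7 (step 4): P = [1, 4, 7] / [6];  Q = [1, 2, 4] / [3]
  Insert 2 (step 5): P = [1, 2, 7] / [4] / [6];  Q = [1, 2, 4] / [3] / [5]
  Insert 3 (step 6): P = [1, 2, 3] / [4, 7] / [6];  Q = [1, 2, 4] / [3, 6] / [5]
  Insert 5 (step 7): P = [1, 2, 3, 5] / [4, 7] / [6];  Q = [1, 2, 4, 7] / [3, 6] / [5]
Final shape: (4, 2, 1).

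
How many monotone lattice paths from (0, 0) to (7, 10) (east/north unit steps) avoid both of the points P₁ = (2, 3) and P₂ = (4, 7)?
Number of paths = 7928

Inclusion–exclusion. Total paths: C(17, 7) = 19448. Through P₁: C(5, 2)·C(12, 5) = 7920. Through P₂: C(11, 4)·C(6, 3) = 6600. Since P₁ is strictly southwest of P₂, a monotone path through both must visit P₁ then P₂; paths through both = C(5, 2)·C(6, 2)·C(6, 3) = 3000. Avoid both = 19448 − 7920 − 6600 + 3000 = 7928.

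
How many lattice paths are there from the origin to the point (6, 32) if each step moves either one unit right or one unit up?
Number of paths = 2760681

A monotone lattice path from (0, 0) to (6, 32) consists of 6 east steps and 32 north steps in some order, so it is determined by which 6 of the 38 steps are east. The count is C(38, 6) = 2760681.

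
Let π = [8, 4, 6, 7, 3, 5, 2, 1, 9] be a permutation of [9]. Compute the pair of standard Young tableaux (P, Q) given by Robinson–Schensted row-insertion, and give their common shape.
P = [1, 5, 7, 9] / [2, 6] / [3] / [4] / [8];  Q = [1, 3, 4, 9] / [2, 6] / [5] / [7] / [8];  common shape = (4, 2, 1, 1, 1)

Row-insert the values π_1, π_2, … into P one at a time, bumping the leftmost entry strictly greater than the inserted value down to the next row. The recording tableau Q records, in position (i, j), the step at which that cell was added to P.
  Insert 8 (step 1): P = [8];  Q = [1]
  Insert 4 (step 2): P = [4] / [8];  Q = [1] / [2]
  Insert 6 (step 3): P = [4, 6] / [8];  Q = [1, 3] / [2]
  Insert 7 (step 4): P = [4, 6, 7] / [8];  Q = [1, 3, 4] / [2]
  Insert 3 (step 5): P = [3, 6, 7] / [4] / [8];  Q = [1, 3, 4] / [2] / [5]
  Insert 5 (step 6): P = [3, 5, 7] / [4, 6] / [8];  Q = [1, 3, 4] / [2, 6] / [5]
  Insert 2 (step 7): P = [2, 5, 7] / [3, 6] / [4] / [8];  Q = [1, 3, 4] / [2, 6] / [5] / [7]
  Insert 1 (step 8): P = [1, 5, 7] / [2, 6] / [3] / [4] / [8];  Q = [1, 3, 4] / [2, 6] / [5] / [7] / [8]
  Insert 9 (step 9): P = [1, 5, 7, 9] / [2, 6] / [3] / [4] / [8];  Q = [1, 3, 4, 9] / [2, 6] / [5] / [7] / [8]
Final shape: (4, 2, 1, 1, 1).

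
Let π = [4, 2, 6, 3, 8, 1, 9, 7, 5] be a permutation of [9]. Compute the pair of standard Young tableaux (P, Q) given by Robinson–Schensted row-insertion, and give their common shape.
P = [1, 3, 5, 9] / [2, 6, 7] / [4, 8];  Q = [1, 3, 5, 7] / [2, 4, 8] / [6, 9];  common shape = (4, 3, 2)

Row-insert the values π_1, π_2, … into P one at a time, bumping the leftmost entry strictly greater than the inserted value down to the next row. The recording tableau Q records, in position (i, j), the step at which that cell was added to P.
  Insert 4 (step 1): P = [4];  Q = [1]
  Insert 2 (step 2): P = [2] / [4];  Q = [1] / [2]
  Insert 6 (step 3): P = [2, 6] / [4];  Q = [1, 3] / [2]
  Insert 3 (step 4): P = [2, 3] / [4, 6];  Q = [1, 3] / [2, 4]
  Insert 8 (step 5): P = [2, 3, 8] / [4, 6];  Q = [1, 3, 5] / [2, 4]
  Insert 1 (step 6): P = [1, 3, 8] / [2, 6] / [4];  Q = [1, 3, 5] / [2, 4] / [6]
  Insert 9 (step 7): P = [1, 3, 8, 9] / [2, 6] / [4];  Q = [1, 3, 5, 7] / [2, 4] / [6]
  Insert 7 (step 8): P = [1, 3, 7, 9] / [2, 6, 8] / [4];  Q = [1, 3, 5, 7] / [2, 4, 8] / [6]
  Insert 5 (step 9): P = [1, 3, 5, 9] / [2, 6, 7] / [4, 8];  Q = [1, 3, 5, 7] / [2, 4, 8] / [6, 9]
Final shape: (4, 3, 2).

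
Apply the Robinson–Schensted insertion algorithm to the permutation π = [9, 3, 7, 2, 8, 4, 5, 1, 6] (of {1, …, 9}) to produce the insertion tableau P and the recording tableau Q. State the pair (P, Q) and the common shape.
P = [1, 4, 5, 6] / [2, 7, 8] / [3] / [9];  Q = [1, 3, 5, 9] / [2, 6, 7] / [4] / [8];  common shape = (4, 3, 1, 1)

Row-insert the values π_1, π_2, … into P one at a time, bumping the leftmost entry strictly greater than the inserted value down to the next row. The recording tableau Q records, in position (i, j), the step at which that cell was added to P.
  Insert 9 (step 1): P = [9];  Q = [1]
  Insert 3 (step 2): P = [3] / [9];  Q = [1] / [2]
  Insert 7 (step 3): P = [3, 7] / [9];  Q = [1, 3] / [2]
  Insert 2 (step 4): P = [2, 7] / [3] / [9];  Q = [1, 3] / [2] / [4]
  Insert 8 (step 5): P = [2, 7, 8] / [3] / [9];  Q = [1, 3, 5] / [2] / [4]
  Insert 4 (step 6): P = [2, 4, 8] / [3, 7] / [9];  Q = [1, 3, 5] / [2, 6] / [4]
  Insert 5 (step 7): P = [2, 4, 5] / [3, 7, 8] / [9];  Q = [1, 3, 5] / [2, 6, 7] / [4]
  Insert 1 (step 8): P = [1, 4, 5] / [2, 7, 8] / [3] / [9];  Q = [1, 3, 5] / [2, 6, 7] / [4] / [8]
  Insert 6 (step 9): P = [1, 4, 5, 6] / [2, 7, 8] / [3] / [9];  Q = [1, 3, 5, 9] / [2, 6, 7] / [4] / [8]
Final shape: (4, 3, 1, 1).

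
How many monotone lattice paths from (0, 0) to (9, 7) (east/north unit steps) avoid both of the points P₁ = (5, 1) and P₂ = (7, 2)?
Number of paths = 9802

Inclusion–exclusion. Total paths: C(16, 9) = 11440. Through P₁: C(6, 5)·C(10, 4) = 1260. Through P₂: C(9, 7)·C(7, 2) = 756. Since P₁ is strictly southwest of P₂, a monotone path through both must visit P₁ then P₂; paths through both = C(6, 5)·C(3, 2)·C(7, 2) = 378. Avoid both = 11440 − 1260 − 756 + 378 = 9802.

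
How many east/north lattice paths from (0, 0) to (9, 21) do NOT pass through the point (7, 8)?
Number of paths = 13631475

Total paths from (0, 0) to (9, 21): C(30, 9) = 14307150. Paths through (7, 8): (paths (0, 0) → (7, 8)) × (paths (7, 8) → (9, 21)) = C(15, 7) · C(15, 2) = 6435 · 105 = 675675. Avoidance count = 14307150 − 675675 = 13631475.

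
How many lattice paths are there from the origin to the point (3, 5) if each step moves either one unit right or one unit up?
Number of paths = 56

A monotone lattice path from (0, 0) to (3, 5) consists of 3 east steps and 5 north steps in some order, so it is determined by which 3 of the 8 steps are east. The count is C(8, 3) = 56.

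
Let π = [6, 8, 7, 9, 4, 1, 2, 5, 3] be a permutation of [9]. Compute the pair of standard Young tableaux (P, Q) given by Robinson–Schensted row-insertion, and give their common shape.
P = [1, 2, 3] / [4, 5, 9] / [6, 7] / [8];  Q = [1, 2, 4] / [3, 7, 8] / [5, 9] / [6];  common shape = (3, 3, 2, 1)

Row-insert the values π_1, π_2, … into P one at a time, bumping the leftmost entry strictly greater than the inserted value down to the next row. The recording tableau Q records, in position (i, j), the step at which that cell was added to P.
  Insert 6 (step 1): P = [6];  Q = [1]
  Insert 8 (step 2): P = [6, 8];  Q = [1, 2]
  Insert 7 (step 3): P = [6, 7] / [8];  Q = [1, 2] / [3]
  Insert 9 (step 4): P = [6, 7, 9] / [8];  Q = [1, 2, 4] / [3]
  Insert 4 (step 5): P = [4, 7, 9] / [6] / [8];  Q = [1, 2, 4] / [3] / [5]
  Insert 1 (step 6): P = [1, 7, 9] / [4] / [6] / [8];  Q = [1, 2, 4] / [3] / [5] / [6]
  Insert 2 (step 7): P = [1, 2, 9] / [4, 7] / [6] / [8];  Q = [1, 2, 4] / [3, 7] / [5] / [6]
  Insert 5 (step 8): P = [1, 2, 5] / [4, 7, 9] / [6] / [8];  Q = [1, 2, 4] / [3, 7, 8] / [5] / [6]
  Insert 3 (step 9): P = [1, 2, 3] / [4, 5, 9] / [6, 7] / [8];  Q = [1, 2, 4] / [3, 7, 8] / [5, 9] / [6]
Final shape: (3, 3, 2, 1).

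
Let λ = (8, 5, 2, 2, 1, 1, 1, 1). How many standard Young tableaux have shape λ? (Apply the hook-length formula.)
# SYT of shape (8, 5, 2, 2, 1, 1, 1, 1) = 338607360

Hook-length formula: f^λ = n! / Π hook(c), product over all cells c of the Young diagram. For λ = (8, 5, 2, 2, 1, 1, 1, 1), n = 21 boxes. Hook lengths by row (left-to-right, top-to-bottom): [15, 10, 7, 6, 5, 3, 2, 1]; [11, 6, 3, 2, 1]; [7, 2]; [6, 1]; [4]; [3]; [2]; [1]. Product of hooks = 150885504000. So f^λ = 21! / 150885504000 = 51090942171709440000 / 150885504000 = 338607360.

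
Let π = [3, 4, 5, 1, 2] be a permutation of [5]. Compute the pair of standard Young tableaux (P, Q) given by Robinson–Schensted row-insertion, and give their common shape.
P = [1, 2, 5] / [3, 4];  Q = [1, 2, 3] / [4, 5];  common shape = (3, 2)

Row-insert the values π_1, π_2, … into P one at a time, bumping the leftmost entry strictly greater than the inserted value down to the next row. The recording tableau Q records, in position (i, j), the step at which that cell was added to P.
  Insert 3 (step 1): P = [3];  Q = [1]
  Insert 4 (step 2): P = [3, 4];  Q = [1, 2]
  Insert 5 (step 3): P = [3, 4, 5];  Q = [1, 2, 3]
  Insert 1 (step 4): P = [1, 4, 5] / [3];  Q = [1, 2, 3] / [4]
  Insert 2 (step 5): P = [1, 2, 5] / [3, 4];  Q = [1, 2, 3] / [4, 5]
Final shape: (3, 2).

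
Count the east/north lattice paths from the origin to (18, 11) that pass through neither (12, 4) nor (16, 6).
Number of paths = 30480597

Inclusion–exclusion. Total paths: C(29, 18) = 34597290. Through P₁: C(16, 12)·C(13, 6) = 3123120. Through P₂: C(22, 16)·C(7, 2) = 1566873. Since P₁ is strictly southwest of P₂, a monotone path through both must visit P₁ then P₂; paths through both = C(16, 12)·C(6, 4)·C(7, 2) = 573300. Avoid both = 34597290 − 3123120 − 1566873 + 573300 = 30480597.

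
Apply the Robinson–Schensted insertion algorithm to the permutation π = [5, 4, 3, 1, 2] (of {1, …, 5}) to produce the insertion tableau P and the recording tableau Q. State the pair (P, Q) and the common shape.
P = [1, 2] / [3] / [4] / [5];  Q = [1, 5] / [2] / [3] / [4];  common shape = (2, 1, 1, 1)

Row-insert the values π_1, π_2, … into P one at a time, bumping the leftmost entry strictly greater than the inserted value down to the next row. The recording tableau Q records, in position (i, j), the step at which that cell was added to P.
  Insert 5 (step 1): P = [5];  Q = [1]
  Insert 4 (step 2): P = [4] / [5];  Q = [1] / [2]
  Insert 3 (step 3): P = [3] / [4] / [5];  Q = [1] / [2] / [3]
  Insert 1 (step 4): P = [1] / [3] / [4] / [5];  Q = [1] / [2] / [3] / [4]
  Insert 2 (step 5): P = [1, 2] / [3] / [4] / [5];  Q = [1, 5] / [2] / [3] / [4]
Final shape: (2, 1, 1, 1).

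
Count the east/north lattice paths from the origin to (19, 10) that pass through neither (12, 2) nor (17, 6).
Number of paths = 18102210

Inclusion–exclusion. Total paths: C(29, 19) = 20030010. Through P₁: C(14, 12)·C(15, 7) = 585585. Through P₂: C(23, 17)·C(6, 2) = 1514205. Since P₁ is strictly southwest of P₂, a monotone path through both must visit P₁ then P₂; paths through both = C(14, 12)·C(9, 5)·C(6, 2) = 171990. Avoid both = 20030010 − 585585 − 1514205 + 171990 = 18102210.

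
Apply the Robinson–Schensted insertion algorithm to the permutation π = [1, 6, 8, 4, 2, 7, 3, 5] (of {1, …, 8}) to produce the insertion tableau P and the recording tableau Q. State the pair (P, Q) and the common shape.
P = [1, 2, 3, 5] / [4, 7] / [6, 8];  Q = [1, 2, 3, 8] / [4, 6] / [5, 7];  common shape = (4, 2, 2)

Row-insert the values π_1, π_2, … into P one at a time, bumping the leftmost entry strictly greater than the inserted value down to the next row. The recording tableau Q records, in position (i, j), the step at which that cell was added to P.
  Insert 1 (step 1): P = [1];  Q = [1]
  Insert 6 (step 2): P = [1, 6];  Q = [1, 2]
  Insert 8 (step 3): P = [1, 6, 8];  Q = [1, 2, 3]
  Insert 4 (step 4): P = [1, 4, 8] / [6];  Q = [1, 2, 3] / [4]
  Insert 2 (step 5): P = [1, 2, 8] / [4] / [6];  Q = [1, 2, 3] / [4] / [5]
  Insert 7 (step 6): P = [1, 2, 7] / [4, 8] / [6];  Q = [1, 2, 3] / [4, 6] / [5]
  Insert 3 (step 7): P = [1, 2, 3] / [4, 7] / [6, 8];  Q = [1, 2, 3] / [4, 6] / [5, 7]
  Insert 5 (step 8): P = [1, 2, 3, 5] / [4, 7] / [6, 8];  Q = [1, 2, 3, 8] / [4, 6] / [5, 7]
Final shape: (4, 2, 2).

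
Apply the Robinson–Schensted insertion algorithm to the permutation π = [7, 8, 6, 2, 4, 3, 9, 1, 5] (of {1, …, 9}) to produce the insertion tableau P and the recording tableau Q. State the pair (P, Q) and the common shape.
P = [1, 3, 5] / [2, 8, 9] / [4] / [6] / [7];  Q = [1, 2, 7] / [3, 5, 9] / [4] / [6] / [8];  common shape = (3, 3, 1, 1, 1)

Row-insert the values π_1, π_2, … into P one at a time, bumping the leftmost entry strictly greater than the inserted value down to the next row. The recording tableau Q records, in position (i, j), the step at which that cell was added to P.
  Insert 7 (step 1): P = [7];  Q = [1]
  Insert 8 (step 2): P = [7, 8];  Q = [1, 2]
  Insert 6 (step 3): P = [6, 8] / [7];  Q = [1, 2] / [3]
  Insert 2 (step 4): P = [2, 8] / [6] / [7];  Q = [1, 2] / [3] / [4]
  Insert 4 (step 5): P = [2, 4] / [6, 8] / [7];  Q = [1, 2] / [3, 5] / [4]
  Insert 3 (step 6): P = [2, 3] / [4, 8] / [6] / [7];  Q = [1, 2] / [3, 5] / [4] / [6]
  Insert 9 (step 7): P = [2, 3, 9] / [4, 8] / [6] / [7];  Q = [1, 2, 7] / [3, 5] / [4] / [6]
  Insert 1 (step 8): P = [1, 3, 9] / [2, 8] / [4] / [6] / [7];  Q = [1, 2, 7] / [3, 5] / [4] / [6] / [8]
  Insert 5 (step 9): P = [1, 3, 5] / [2, 8, 9] / [4] / [6] / [7];  Q = [1, 2, 7] / [3, 5, 9] / [4] / [6] / [8]
Final shape: (3, 3, 1, 1, 1).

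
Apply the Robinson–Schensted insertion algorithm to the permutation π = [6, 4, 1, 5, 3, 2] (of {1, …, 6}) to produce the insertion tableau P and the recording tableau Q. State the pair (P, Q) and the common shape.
P = [1, 2] / [3, 5] / [4] / [6];  Q = [1, 4] / [2, 5] / [3] / [6];  common shape = (2, 2, 1, 1)

Row-insert the values π_1, π_2, … into P one at a time, bumping the leftmost entry strictly greater than the inserted value down to the next row. The recording tableau Q records, in position (i, j), the step at which that cell was added to P.
  Insert 6 (step 1): P = [6];  Q = [1]
  Insert 4 (step 2): P = [4] / [6];  Q = [1] / [2]
  Insert 1 (step 3): P = [1] / [4] / [6];  Q = [1] / [2] / [3]
  Insert 5 (step 4): P = [1, 5] / [4] / [6];  Q = [1, 4] / [2] / [3]
  Insert 3 (step 5): P = [1, 3] / [4, 5] / [6];  Q = [1, 4] / [2, 5] / [3]
  Insert 2 (step 6): P = [1, 2] / [3, 5] / [4] / [6];  Q = [1, 4] / [2, 5] / [3] / [6]
Final shape: (2, 2, 1, 1).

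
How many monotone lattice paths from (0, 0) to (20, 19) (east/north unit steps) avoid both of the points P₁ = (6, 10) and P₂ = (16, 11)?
Number of paths = 55969052425

Inclusion–exclusion. Total paths: C(39, 20) = 68923264410. Through P₁: C(16, 6)·C(23, 14) = 6544057520. Through P₂: C(27, 16)·C(12, 4) = 6453758025. Since P₁ is strictly southwest of P₂, a monotone path through both must visit P₁ then P₂; paths through both = C(16, 6)·C(11, 10)·C(12, 4) = 43603560. Avoid both = 68923264410 − 6544057520 − 6453758025 + 43603560 = 55969052425.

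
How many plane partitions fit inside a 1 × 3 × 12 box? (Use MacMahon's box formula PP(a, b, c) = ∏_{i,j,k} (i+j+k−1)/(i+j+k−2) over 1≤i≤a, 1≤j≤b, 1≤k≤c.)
PP(1, 3, 12) = 455

Evaluate the triple product over i = 1..1, j = 1..3, k = 1..12. The factors are (2/1) · (3/2) · (4/3) · (5/4) · (6/5) · (7/6) · (8/7) · (9/8) · … (36 factors total). The numerators and denominators telescope so the product is an integer; carrying out the multiplication exactly gives PP(1, 3, 12) = 455.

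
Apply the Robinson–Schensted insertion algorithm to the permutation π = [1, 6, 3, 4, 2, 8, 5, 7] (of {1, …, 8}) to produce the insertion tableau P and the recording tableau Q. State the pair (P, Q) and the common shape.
P = [1, 2, 4, 5, 7] / [3, 8] / [6];  Q = [1, 2, 4, 6, 8] / [3, 7] / [5];  common shape = (5, 2, 1)

Row-insert the values π_1, π_2, … into P one at a time, bumping the leftmost entry strictly greater than the inserted value down to the next row. The recording tableau Q records, in position (i, j), the step at which that cell was added to P.
  Insert 1 (step 1): P = [1];  Q = [1]
  Insert 6 (step 2): P = [1, 6];  Q = [1, 2]
  Insert 3 (step 3): P = [1, 3] / [6];  Q = [1, 2] / [3]
  Insert 4 (step 4): P = [1, 3, 4] / [6];  Q = [1, 2, 4] / [3]
  Insert 2 (step 5): P = [1, 2, 4] / [3] / [6];  Q = [1, 2, 4] / [3] / [5]
  Insert 8 (step 6): P = [1, 2, 4, 8] / [3] / [6];  Q = [1, 2, 4, 6] / [3] / [5]
  Insert 5 (step 7): P = [1, 2, 4, 5] / [3, 8] / [6];  Q = [1, 2, 4, 6] / [3, 7] / [5]
  Insert 7 (step 8): P = [1, 2, 4, 5, 7] / [3, 8] / [6];  Q = [1, 2, 4, 6, 8] / [3, 7] / [5]
Final shape: (5, 2, 1).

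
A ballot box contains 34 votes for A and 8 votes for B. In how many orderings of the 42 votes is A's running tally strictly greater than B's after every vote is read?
Strict-lead orderings = 73066305

Total orderings of the 42 votes with 34 for A: C(42, 34) = 118030185. By the Bertrand ballot formula (Cycle Lemma / reflection principle), the number of orderings in which A is strictly ahead of B throughout is (p − q)/(p + q) · C(p + q, p) = (34 − 8)/(34 + 8) · 118030185 = 73066305.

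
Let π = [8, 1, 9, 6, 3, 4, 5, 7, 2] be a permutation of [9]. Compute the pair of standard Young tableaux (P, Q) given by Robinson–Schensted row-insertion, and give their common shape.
P = [1, 2, 4, 5, 7] / [3, 9] / [6] / [8];  Q = [1, 3, 6, 7, 8] / [2, 4] / [5] / [9];  common shape = (5, 2, 1, 1)

Row-insert the values π_1, π_2, … into P one at a time, bumping the leftmost entry strictly greater than the inserted value down to the next row. The recording tableau Q records, in position (i, j), the step at which that cell was added to P.
  Insert 8 (step 1): P = [8];  Q = [1]
  Insert 1 (step 2): P = [1] / [8];  Q = [1] / [2]
  Insert 9 (step 3): P = [1, 9] / [8];  Q = [1, 3] / [2]
  Insert 6 (step 4): P = [1, 6] / [8, 9];  Q = [1, 3] / [2, 4]
  Insert 3 (step 5): P = [1, 3] / [6, 9] / [8];  Q = [1, 3] / [2, 4] / [5]
  Insert 4 (step 6): P = [1, 3, 4] / [6, 9] / [8];  Q = [1, 3, 6] / [2, 4] / [5]
  Insert 5 (step 7): P = [1, 3, 4, 5] / [6, 9] / [8];  Q = [1, 3, 6, 7] / [2, 4] / [5]
  Insert 7 (step 8): P = [1, 3, 4, 5, 7] / [6, 9] / [8];  Q = [1, 3, 6, 7, 8] / [2, 4] / [5]
  Insert 2 (step 9): P = [1, 2, 4, 5, 7] / [3, 9] / [6] / [8];  Q = [1, 3, 6, 7, 8] / [2, 4] / [5] / [9]
Final shape: (5, 2, 1, 1).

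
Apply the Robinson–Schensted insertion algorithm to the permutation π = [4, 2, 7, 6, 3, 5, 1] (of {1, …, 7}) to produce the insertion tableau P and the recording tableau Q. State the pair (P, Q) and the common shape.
P = [1, 3, 5] / [2, 6] / [4] / [7];  Q = [1, 3, 6] / [2, 4] / [5] / [7];  common shape = (3, 2, 1, 1)

Row-insert the values π_1, π_2, … into P one at a time, bumping the leftmost entry strictly greater than the inserted value down to the next row. The recording tableau Q records, in position (i, j), the step at which that cell was added to P.
  Insert 4 (step 1): P = [4];  Q = [1]
  Insert 2 (step 2): P = [2] / [4];  Q = [1] / [2]
  Insert 7 (step 3): P = [2, 7] / [4];  Q = [1, 3] / [2]
  Insert 6 (step 4): P = [2, 6] / [4, 7];  Q = [1, 3] / [2, 4]
  Insert 3 (step 5): P = [2, 3] / [4, 6] / [7];  Q = [1, 3] / [2, 4] / [5]
  Insert 5 (step 6): P = [2, 3, 5] / [4, 6] / [7];  Q = [1, 3, 6] / [2, 4] / [5]
  Insert 1 (step 7): P = [1, 3, 5] / [2, 6] / [4] / [7];  Q = [1, 3, 6] / [2, 4] / [5] / [7]
Final shape: (3, 2, 1, 1).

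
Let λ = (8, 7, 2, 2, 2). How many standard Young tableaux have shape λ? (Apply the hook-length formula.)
# SYT of shape (8, 7, 2, 2, 2) = 98760480

Hook-length formula: f^λ = n! / Π hook(c), product over all cells c of the Young diagram. For λ = (8, 7, 2, 2, 2), n = 21 boxes. Hook lengths by row (left-to-right, top-to-bottom): [12, 11, 7, 6, 5, 4, 3, 1]; [10, 9, 5, 4, 3, 2, 1]; [4, 3]; [3, 2]; [2, 1]. Product of hooks = 517321728000. So f^λ = 21! / 517321728000 = 51090942171709440000 / 517321728000 = 98760480.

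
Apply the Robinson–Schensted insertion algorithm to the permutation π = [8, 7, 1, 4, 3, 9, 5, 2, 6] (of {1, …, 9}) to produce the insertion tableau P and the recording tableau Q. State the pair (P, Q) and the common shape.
P = [1, 2, 5, 6] / [3, 9] / [4] / [7] / [8];  Q = [1, 4, 6, 9] / [2, 7] / [3] / [5] / [8];  common shape = (4, 2, 1, 1, 1)

Row-insert the values π_1, π_2, … into P one at a time, bumping the leftmost entry strictly greater than the inserted value down to the next row. The recording tableau Q records, in position (i, j), the step at which that cell was added to P.
  Insert 8 (step 1): P = [8];  Q = [1]
  Insert 7 (step 2): P = [7] / [8];  Q = [1] / [2]
  Insert 1 (step 3): P = [1] / [7] / [8];  Q = [1] / [2] / [3]
  Insert 4 (step 4): P = [1, 4] / [7] / [8];  Q = [1, 4] / [2] / [3]
  Insert 3 (step 5): P = [1, 3] / [4] / [7] / [8];  Q = [1, 4] / [2] / [3] / [5]
  Insert 9 (step 6): P = [1, 3, 9] / [4] / [7] / [8];  Q = [1, 4, 6] / [2] / [3] / [5]
  Insert 5 (step 7): P = [1, 3, 5] / [4, 9] / [7] / [8];  Q = [1, 4, 6] / [2, 7] / [3] / [5]
  Insert 2 (step 8): P = [1, 2, 5] / [3, 9] / [4] / [7] / [8];  Q = [1, 4, 6] / [2, 7] / [3] / [5] / [8]
  Insert 6 (step 9): P = [1, 2, 5, 6] / [3, 9] / [4] / [7] / [8];  Q = [1, 4, 6, 9] / [2, 7] / [3] / [5] / [8]
Final shape: (4, 2, 1, 1, 1).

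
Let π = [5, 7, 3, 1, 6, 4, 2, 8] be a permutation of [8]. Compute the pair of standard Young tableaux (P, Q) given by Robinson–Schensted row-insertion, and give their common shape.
P = [1, 2, 8] / [3, 4] / [5, 6] / [7];  Q = [1, 2, 8] / [3, 5] / [4, 6] / [7];  common shape = (3, 2, 2, 1)

Row-insert the values π_1, π_2, … into P one at a time, bumping the leftmost entry strictly greater than the inserted value down to the next row. The recording tableau Q records, in position (i, j), the step at which that cell was added to P.
  Insert 5 (step 1): P = [5];  Q = [1]
  Insert 7 (step 2): P = [5, 7];  Q = [1, 2]
  Insert 3 (step 3): P = [3, 7] / [5];  Q = [1, 2] / [3]
  Insert 1 (step 4): P = [1, 7] / [3] / [5];  Q = [1, 2] / [3] / [4]
  Insert 6 (step 5): P = [1, 6] / [3, 7] / [5];  Q = [1, 2] / [3, 5] / [4]
  Insert 4 (step 6): P = [1, 4] / [3, 6] / [5, 7];  Q = [1, 2] / [3, 5] / [4, 6]
  Insert 2 (step 7): P = [1, 2] / [3, 4] / [5, 6] / [7];  Q = [1, 2] / [3, 5] / [4, 6] / [7]
  Insert 8 (step 8): P = [1, 2, 8] / [3, 4] / [5, 6] / [7];  Q = [1, 2, 8] / [3, 5] / [4, 6] / [7]
Final shape: (3, 2, 2, 1).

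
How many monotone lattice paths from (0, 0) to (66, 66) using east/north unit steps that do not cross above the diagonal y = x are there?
C_66 = 5632681584560312734993915705849145100

These NE paths below the diagonal are counted by the Catalan number C_n = (1/(n + 1)) · C(2n, n). For n = 66: C_66 = (1/67) · C(132, 66) = 377389666165540953244592352291892721700/67 = 5632681584560312734993915705849145100.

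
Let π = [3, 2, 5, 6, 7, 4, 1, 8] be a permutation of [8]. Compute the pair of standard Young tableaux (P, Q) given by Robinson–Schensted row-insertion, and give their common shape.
P = [1, 4, 6, 7, 8] / [2, 5] / [3];  Q = [1, 3, 4, 5, 8] / [2, 6] / [7];  common shape = (5, 2, 1)

Row-insert the values π_1, π_2, … into P one at a time, bumping the leftmost entry strictly greater than the inserted value down to the next row. The recording tableau Q records, in position (i, j), the step at which that cell was added to P.
  Insert 3 (step 1): P = [3];  Q = [1]
  Insert 2 (step 2): P = [2] / [3];  Q = [1] / [2]
  Insert 5 (step 3): P = [2, 5] / [3];  Q = [1, 3] / [2]
  Insert 6 (step 4): P = [2, 5, 6] / [3];  Q = [1, 3, 4] / [2]
  Insert 7 (step 5): P = [2, 5, 6, 7] / [3];  Q = [1, 3, 4, 5] / [2]
  Insert 4 (step 6): P = [2, 4, 6, 7] / [3, 5];  Q = [1, 3, 4, 5] / [2, 6]
  Insert 1 (step 7): P = [1, 4, 6, 7] / [2, 5] / [3];  Q = [1, 3, 4, 5] / [2, 6] / [7]
  Insert 8 (step 8): P = [1, 4, 6, 7, 8] / [2, 5] / [3];  Q = [1, 3, 4, 5, 8] / [2, 6] / [7]
Final shape: (5, 2, 1).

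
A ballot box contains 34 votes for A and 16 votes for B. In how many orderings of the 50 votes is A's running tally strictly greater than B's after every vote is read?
Strict-lead orderings = 1772528290407

Total orderings of the 50 votes with 34 for A: C(50, 34) = 4923689695575. By the Bertrand ballot formula (Cycle Lemma / reflection principle), the number of orderings in which A is strictly ahead of B throughout is (p − q)/(p + q) · C(p + q, p) = (34 − 16)/(34 + 16) · 4923689695575 = 1772528290407.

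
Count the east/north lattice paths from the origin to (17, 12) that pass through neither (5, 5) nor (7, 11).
Number of paths = 38925711

Inclusion–exclusion. Total paths: C(29, 17) = 51895935. Through P₁: C(10, 5)·C(19, 12) = 12697776. Through P₂: C(18, 7)·C(11, 10) = 350064. Since P₁ is strictly southwest of P₂, a monotone path through both must visit P₁ then P₂; paths through both = C(10, 5)·C(8, 2)·C(11, 10) = 77616. Avoid both = 51895935 − 12697776 − 350064 + 77616 = 38925711.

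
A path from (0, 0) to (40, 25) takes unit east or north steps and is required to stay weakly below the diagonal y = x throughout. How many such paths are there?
Number of paths = 254317141159466112

By the reflection principle (André's argument), the number of monotone paths to (40, 25) with n ≤ m that never go above y = x is C(65, 40) − C(65, 41) = 651687674221131912 − 397370533061665800 = 254317141159466112.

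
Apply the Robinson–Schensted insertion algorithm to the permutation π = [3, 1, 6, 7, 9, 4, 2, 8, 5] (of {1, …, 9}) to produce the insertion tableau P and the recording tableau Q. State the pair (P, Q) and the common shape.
P = [1, 2, 5, 8] / [3, 4, 7] / [6, 9];  Q = [1, 3, 4, 5] / [2, 6, 8] / [7, 9];  common shape = (4, 3, 2)

Row-insert the values π_1, π_2, … into P one at a time, bumping the leftmost entry strictly greater than the inserted value down to the next row. The recording tableau Q records, in position (i, j), the step at which that cell was added to P.
  Insert 3 (step 1): P = [3];  Q = [1]
  Insert 1 (step 2): P = [1] / [3];  Q = [1] / [2]
  Insert 6 (step 3): P = [1, 6] / [3];  Q = [1, 3] / [2]
  Insert 7 (step 4): P = [1, 6, 7] / [3];  Q = [1, 3, 4] / [2]
  Insert 9 (step 5): P = [1, 6, 7, 9] / [3];  Q = [1, 3, 4, 5] / [2]
  Insert 4 (step 6): P = [1, 4, 7, 9] / [3, 6];  Q = [1, 3, 4, 5] / [2, 6]
  Insert 2 (step 7): P = [1, 2, 7, 9] / [3, 4] / [6];  Q = [1, 3, 4, 5] / [2, 6] / [7]
  Insert 8 (step 8): P = [1, 2, 7, 8] / [3, 4, 9] / [6];  Q = [1, 3, 4, 5] / [2, 6, 8] / [7]
  Insert 5 (step 9): P = [1, 2, 5, 8] / [3, 4, 7] / [6, 9];  Q = [1, 3, 4, 5] / [2, 6, 8] / [7, 9]
Final shape: (4, 3, 2).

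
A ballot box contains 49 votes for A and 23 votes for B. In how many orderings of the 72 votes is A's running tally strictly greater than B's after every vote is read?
Strict-lead orderings = 1406168729349079800

Total orderings of the 72 votes with 49 for A: C(72, 49) = 3894005712043605600. By the Bertrand ballot formula (Cycle Lemma / reflection principle), the number of orderings in which A is strictly ahead of B throughout is (p − q)/(p + q) · C(p + q, p) = (49 − 23)/(49 + 23) · 3894005712043605600 = 1406168729349079800.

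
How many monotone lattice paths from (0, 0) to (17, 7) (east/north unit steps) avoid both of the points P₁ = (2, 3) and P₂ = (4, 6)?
Number of paths = 305804

Inclusion–exclusion. Total paths: C(24, 17) = 346104. Through P₁: C(5, 2)·C(19, 15) = 38760. Through P₂: C(10, 4)·C(14, 13) = 2940. Since P₁ is strictly southwest of P₂, a monotone path through both must visit P₁ then P₂; paths through both = C(5, 2)·C(5, 2)·C(14, 13) = 1400. Avoid both = 346104 − 38760 − 2940 + 1400 = 305804.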